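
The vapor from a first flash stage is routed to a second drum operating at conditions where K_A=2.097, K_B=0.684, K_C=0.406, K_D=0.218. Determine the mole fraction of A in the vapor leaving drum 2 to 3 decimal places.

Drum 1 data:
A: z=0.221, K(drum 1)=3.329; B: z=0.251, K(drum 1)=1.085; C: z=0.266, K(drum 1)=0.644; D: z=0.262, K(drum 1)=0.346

y_A (drum 2) = 0.670

Drum 1:
Rachford–Rice: g(ψ₁) = Σ zᵢ(Kᵢ−1)/(1+ψ₁(Kᵢ−1)) = 0.
Check two-phase: ΣzᵢKᵢ = 1.270 > 1 and Σzᵢ/Kᵢ = 1.468 > 1, so g(0) = 0.270 > 0 and g(1) = -0.468 < 0.
Iterate (Newton) starting at ψ₁ = 0.52:
  ψ₁ = 0.520: g = -0.1226, g' = -0.555 → ψ₁ = 0.299
  ψ₁ = 0.299: g = 0.0052, g' = -0.634 → ψ₁ = 0.307
Converged at ψ₁ = 0.307.
Drum-1 compositions:
  A: x = 0.129, y = 0.429
  B: x = 0.245, y = 0.265
  C: x = 0.299, y = 0.192
  D: x = 0.328, y = 0.113
Drum-2 feed = drum-1 vapor: z₂ = (0.4288, 0.2654, 0.1923, 0.1135).
Drum 2:
Rachford–Rice: g(ψ₂) = Σ zᵢ(Kᵢ−1)/(1+ψ₂(Kᵢ−1)) = 0.
Feasibility: ΣzᵢKᵢ = 1.184, Σzᵢ/Kᵢ = 1.587 — both > 1, two phases present.
Iterate (Newton) starting at ψ₂ = 0.5:
  ψ₂ = 0.500: g = -0.1040, g' = -0.577 → ψ₂ = 0.320
  ψ₂ = 0.320: g = -0.0044, g' = -0.542 → ψ₂ = 0.312
Converged at ψ₂ = 0.312.
  A: x = 0.320, y = 0.670
  B: x = 0.294, y = 0.201
  C: x = 0.236, y = 0.096
  D: x = 0.150, y = 0.033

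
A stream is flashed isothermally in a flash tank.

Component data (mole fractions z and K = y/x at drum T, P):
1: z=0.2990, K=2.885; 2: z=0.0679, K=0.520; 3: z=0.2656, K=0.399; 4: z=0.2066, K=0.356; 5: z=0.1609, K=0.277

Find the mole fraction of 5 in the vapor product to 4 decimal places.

y_5 = 0.0481

Iterate (Newton) starting at β = 0.5:
  β = 0.5000: g = -0.35937, g' = -0.8974 → β = 0.0996
  β = 0.0996: g = 0.00303, g' = -1.0745 → β = 0.1024
Converged at β = 0.1024.
Compositions from xᵢ = zᵢ/(1+β(Kᵢ−1)), yᵢ = Kᵢxᵢ:
  1: x = 0.2506, y = 0.7231
  2: x = 0.0714, y = 0.0371
  3: x = 0.2830, y = 0.1129
  4: x = 0.2212, y = 0.0787
  5: x = 0.1738, y = 0.0481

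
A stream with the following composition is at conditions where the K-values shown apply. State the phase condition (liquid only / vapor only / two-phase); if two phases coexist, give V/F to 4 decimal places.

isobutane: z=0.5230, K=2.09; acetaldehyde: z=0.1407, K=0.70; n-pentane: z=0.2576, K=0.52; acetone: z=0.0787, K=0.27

two-phase, V/F = 0.6346

ΣzᵢKᵢ = 1.3468; Σzᵢ/Kᵢ = 1.2381.
Both exceed 1, so a two-phase solution exists.
Newton–Raphson from ψ = 0.51:
  ψ = 0.5100: g = 0.06130, g' = -0.4848 → ψ = 0.6364
  ψ = 0.6364: g = -0.00093, g' = -0.5053 → ψ = 0.6346
Converged at ψ = 0.6346.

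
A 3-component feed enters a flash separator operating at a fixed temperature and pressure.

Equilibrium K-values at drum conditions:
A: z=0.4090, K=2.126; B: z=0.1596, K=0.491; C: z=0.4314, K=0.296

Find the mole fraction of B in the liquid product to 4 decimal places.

x_B = 0.1684

Let ψ = V/F and solve Σ zᵢ(Kᵢ−1)/(1+ψ(Kᵢ−1)) = 0.
Feasibility: ΣzᵢKᵢ = 1.0756, Σzᵢ/Kᵢ = 1.9749 — both > 1, two phases present.
Newton iteration, ψ⁰ = 0.5:
  ψ = 0.5000: g = -0.28300, g' = -0.7959 → ψ = 0.1444
  ψ = 0.1444: g = -0.02963, g' = -0.6968 → ψ = 0.1019
  ψ = 0.1019: g = 0.00029, g' = -0.7114 → ψ = 0.1023
Converged at ψ = 0.1023.
Compositions from xᵢ = zᵢ/(1+ψ(Kᵢ−1)), yᵢ = Kᵢxᵢ:
  A: x = 0.3668, y = 0.7797
  B: x = 0.1684, y = 0.0827
  C: x = 0.4649, y = 0.1376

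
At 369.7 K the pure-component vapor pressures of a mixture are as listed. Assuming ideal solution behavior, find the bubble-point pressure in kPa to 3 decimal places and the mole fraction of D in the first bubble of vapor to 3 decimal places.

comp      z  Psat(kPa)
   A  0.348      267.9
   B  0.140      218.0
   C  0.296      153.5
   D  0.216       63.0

Pbub = 182.793 kPa, y_D = 0.074

At the bubble point ψ → 0, so ΣzᵢKᵢ = 1 with Kᵢ = Pᵢˢᵃᵗ/P ⇒ P = ΣzᵢPᵢˢᵃᵗ.
P = 0.348·267.9 + 0.140·218.0 + 0.296·153.5 + 0.216·63.0 = 182.793 kPa
yᵢ = zᵢPᵢˢᵃᵗ/P ⇒ y_D = 0.216·63.0/182.793 = 0.074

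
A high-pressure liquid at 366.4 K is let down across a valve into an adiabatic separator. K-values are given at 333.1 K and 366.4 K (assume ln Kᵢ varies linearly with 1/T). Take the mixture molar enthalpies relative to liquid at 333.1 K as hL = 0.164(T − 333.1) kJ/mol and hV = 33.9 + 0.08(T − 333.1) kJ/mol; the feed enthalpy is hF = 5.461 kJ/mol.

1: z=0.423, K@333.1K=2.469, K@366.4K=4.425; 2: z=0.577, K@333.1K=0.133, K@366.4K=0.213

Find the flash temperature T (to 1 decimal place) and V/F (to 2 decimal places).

T = 336.9 K, V/F = 0.14

Adiabatic flash: solve Rachford–Rice at each trial T, then check hF = ψ·hV(T) + (1−ψ)·hL(T).
  T = 333.1 K: K = (2.469, 0.133), RR gives ψ = 0.095, H_out = 3.224 kJ/mol
  T = 366.4 K: K = (4.425, 0.213), RR gives ψ = 0.369, H_out = 16.939 kJ/mol
  T = 349.8 K: K = (3.355, 0.170), RR gives ψ = 0.265, H_out = 11.343 kJ/mol
  T = 341.5 K: K = (2.891, 0.151), RR gives ψ = 0.193, H_out = 7.791 kJ/mol
  T = 337.3 K: K = (2.674, 0.142), RR gives ψ = 0.148, H_out = 5.665 kJ/mol
  T = 335.2 K: K = (2.570, 0.137), RR gives ψ = 0.123, H_out = 4.490 kJ/mol
Linear interpolation between T = 335.2 (H_out = 4.490) and T = 337.3 (H_out = 5.665) on hF = 5.461 gives T ≈ 336.9 K, at which ψ = 0.14.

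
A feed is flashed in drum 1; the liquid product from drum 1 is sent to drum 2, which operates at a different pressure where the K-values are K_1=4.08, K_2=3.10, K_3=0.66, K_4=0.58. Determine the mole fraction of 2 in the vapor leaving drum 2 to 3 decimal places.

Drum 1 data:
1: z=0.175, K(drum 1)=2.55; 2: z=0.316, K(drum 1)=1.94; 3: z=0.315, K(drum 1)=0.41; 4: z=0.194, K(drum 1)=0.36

Drum 1:
Iterate (Newton) starting at ψ₁ = 0.5:
  ψ₁ = 0.500: g = -0.0913, g' = -0.655 → ψ₁ = 0.361
  ψ₁ = 0.361: g = -0.0017, g' = -0.640 → ψ₁ = 0.358
Converged at ψ₁ = 0.358.
Drum-1 compositions:
  1: x = 0.113, y = 0.287
  2: x = 0.236, y = 0.459
  3: x = 0.399, y = 0.164
  4: x = 0.252, y = 0.091
Drum-2 feed = drum-1 liquid: z₂ = (0.1125, 0.2364, 0.3994, 0.2517).
Drum 2:
Rachford–Rice: g(ψ₂) = Σ zᵢ(Kᵢ−1)/(1+ψ₂(Kᵢ−1)) = 0.
Feasibility: ΣzᵢKᵢ = 1.602, Σzᵢ/Kᵢ = 1.143 — both > 1, two phases present.
Newton–Raphson from ψ₂ = 0.5:
  ψ₂ = 0.500: g = 0.0813, g' = -0.552 → ψ₂ = 0.647
  ψ₂ = 0.647: g = 0.0070, g' = -0.466 → ψ₂ = 0.662
Converged at ψ₂ = 0.662.
  1: x = 0.037, y = 0.151
  2: x = 0.099, y = 0.307
  3: x = 0.515, y = 0.340
  4: x = 0.349, y = 0.202

y_2 (drum 2) = 0.307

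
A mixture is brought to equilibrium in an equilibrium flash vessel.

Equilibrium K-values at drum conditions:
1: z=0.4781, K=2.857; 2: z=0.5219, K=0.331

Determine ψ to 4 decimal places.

ψ = 0.4336

Let ψ = V/F and solve Σ zᵢ(Kᵢ−1)/(1+ψ(Kᵢ−1)) = 0.
Feasibility: ΣzᵢKᵢ = 1.5387, Σzᵢ/Kᵢ = 1.7441 — both > 1, two phases present.
Binary case is linear: z₁(K₁−1)(1+ψ(K₂−1)) + z₂(K₂−1)(1+ψ(K₁−1)) = 0
⇒ ψ = [z₁(K₁−1)+z₂(K₂−1)] / [−(K₁−1)(K₂−1)] = 0.53868/1.24233 = 0.4336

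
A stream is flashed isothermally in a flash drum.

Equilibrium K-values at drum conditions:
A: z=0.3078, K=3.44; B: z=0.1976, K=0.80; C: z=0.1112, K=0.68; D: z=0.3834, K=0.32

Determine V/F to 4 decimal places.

V/F = 0.3275

Rachford–Rice: g(V/F) = Σ zᵢ(Kᵢ−1)/(1+V/F(Kᵢ−1)) = 0.
Check two-phase: ΣzᵢKᵢ = 1.4152 > 1 and Σzᵢ/Kᵢ = 1.6981 > 1, so g(0) = 0.4152 > 0 and g(1) = -0.6981 < 0.
Newton iteration, V/F⁰ = 0.5:
  V/F = 0.5000: g = -0.14299, g' = -0.8047 → V/F = 0.3223
  V/F = 0.3223: g = 0.00460, g' = -0.8882 → V/F = 0.3275
Converged at V/F = 0.3275.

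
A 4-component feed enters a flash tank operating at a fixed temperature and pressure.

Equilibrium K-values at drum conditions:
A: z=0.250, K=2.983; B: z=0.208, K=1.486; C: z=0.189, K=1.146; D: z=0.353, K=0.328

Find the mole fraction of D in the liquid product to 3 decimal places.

Rachford–Rice: g(ψ) = Σ zᵢ(Kᵢ−1)/(1+ψ(Kᵢ−1)) = 0.
g(0) = ΣzᵢKᵢ − 1 = 0.387 and g(1) = 1 − Σzᵢ/Kᵢ = -0.465, so a root lies in (0, 1).
Iterate (Newton) starting at ψ = 0.55:
  ψ = 0.550: g = -0.0339, g' = -0.660 → ψ = 0.499
  ψ = 0.499: g = -0.0004, g' = -0.644 → ψ = 0.498
Converged at ψ = 0.498.
Compositions from xᵢ = zᵢ/(1+ψ(Kᵢ−1)), yᵢ = Kᵢxᵢ:
  A: x = 0.126, y = 0.375
  B: x = 0.167, y = 0.249
  C: x = 0.176, y = 0.202
  D: x = 0.531, y = 0.174

x_D = 0.531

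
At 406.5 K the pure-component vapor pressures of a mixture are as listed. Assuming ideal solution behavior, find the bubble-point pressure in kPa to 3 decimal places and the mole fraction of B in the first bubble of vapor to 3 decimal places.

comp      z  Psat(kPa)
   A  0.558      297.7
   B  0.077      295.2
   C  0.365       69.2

Pbub = 214.105 kPa, y_B = 0.106

At the bubble point ψ → 0, so ΣzᵢKᵢ = 1 with Kᵢ = Pᵢˢᵃᵗ/P ⇒ P = ΣzᵢPᵢˢᵃᵗ.
P = 0.558·297.7 + 0.077·295.2 + 0.365·69.2 = 214.105 kPa
yᵢ = zᵢPᵢˢᵃᵗ/P ⇒ y_B = 0.077·295.2/214.105 = 0.106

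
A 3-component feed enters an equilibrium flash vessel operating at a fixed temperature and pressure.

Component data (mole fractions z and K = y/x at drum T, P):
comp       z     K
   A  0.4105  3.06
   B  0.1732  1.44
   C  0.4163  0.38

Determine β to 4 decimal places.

Newton iteration, β⁰ = 0.5:
  β = 0.5000: g = 0.10497, g' = -0.7814 → β = 0.6343
  β = 0.6343: g = 0.00075, g' = -0.7826 → β = 0.6353
Converged at β = 0.6353.

β = 0.6353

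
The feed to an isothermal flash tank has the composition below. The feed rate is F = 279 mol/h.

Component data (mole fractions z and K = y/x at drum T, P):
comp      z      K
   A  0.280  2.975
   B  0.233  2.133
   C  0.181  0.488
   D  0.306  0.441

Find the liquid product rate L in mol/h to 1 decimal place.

Material balance + equilibrium reduce to Σ zᵢ(Kᵢ−1)/(1+V/F(Kᵢ−1)) = 0.
Feasibility: ΣzᵢKᵢ = 1.553, Σzᵢ/Kᵢ = 1.268 — both > 1, two phases present.
Newton–Raphson from V/F = 0.5:
  V/F = 0.500: g = 0.0848, g' = -0.668 → V/F = 0.627
  V/F = 0.627: g = 0.0016, g' = -0.650 → V/F = 0.629
Converged at V/F = 0.629.
Then V = V/F·F = 0.6294·279 = 175.6 mol/h and L = F − V = 103.4 mol/h.

L = 103.4 mol/h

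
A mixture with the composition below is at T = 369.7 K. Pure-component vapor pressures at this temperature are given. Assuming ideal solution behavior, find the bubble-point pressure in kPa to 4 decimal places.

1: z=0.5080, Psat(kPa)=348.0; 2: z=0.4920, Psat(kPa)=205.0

At the bubble point ψ → 0, so ΣzᵢKᵢ = 1 with Kᵢ = Pᵢˢᵃᵗ/P ⇒ P = ΣzᵢPᵢˢᵃᵗ.
P = 0.5080·348.0 + 0.4920·205.0 = 277.6440 kPa

Pbub = 277.6440 kPa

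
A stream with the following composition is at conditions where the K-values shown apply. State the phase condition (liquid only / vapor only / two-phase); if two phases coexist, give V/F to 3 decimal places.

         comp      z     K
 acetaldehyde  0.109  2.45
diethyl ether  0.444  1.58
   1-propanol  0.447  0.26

two-phase, V/F = 0.141

ΣzᵢKᵢ = 1.085; Σzᵢ/Kᵢ = 2.045.
Both exceed 1, so a two-phase solution exists.
Let ψ = V/F and solve Σ zᵢ(Kᵢ−1)/(1+ψ(Kᵢ−1)) = 0.
Iterate (Newton) starting at ψ = 0.43:
  ψ = 0.430: g = -0.1817, g' = -0.709 → ψ = 0.174
  ψ = 0.174: g = -0.0194, g' = -0.592 → ψ = 0.141
Converged at ψ = 0.141.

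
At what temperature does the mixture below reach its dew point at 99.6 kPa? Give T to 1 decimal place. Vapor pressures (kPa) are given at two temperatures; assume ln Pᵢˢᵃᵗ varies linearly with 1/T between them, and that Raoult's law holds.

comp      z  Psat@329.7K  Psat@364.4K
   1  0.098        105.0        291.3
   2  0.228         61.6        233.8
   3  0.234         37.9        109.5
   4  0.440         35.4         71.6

Dew-point temperature: Σzᵢ·P/Pᵢˢᵃᵗ(T) = 1. Interpolate ln Pᵢˢᵃᵗ = aᵢ + bᵢ/T.
  T = 329.7 K: ΣzᵢP/Pᵢˢᵃᵗ = 2.3145
  T = 364.4 K: ΣzᵢP/Pᵢˢᵃᵗ = 0.9555
  T = 347.0 K: ΣzᵢP/Pᵢˢᵃᵗ = 1.4469
  T = 355.7 K: ΣzᵢP/Pᵢˢᵃᵗ = 1.1682
  T = 360.0 K: ΣzᵢP/Pᵢˢᵃᵗ = 1.0561
  T = 362.2 K: ΣzᵢP/Pᵢˢᵃᵗ = 1.0042
Interpolating between 362.2 K and 364.4 K gives T ≈ 362.4 K.

T = 362.4 K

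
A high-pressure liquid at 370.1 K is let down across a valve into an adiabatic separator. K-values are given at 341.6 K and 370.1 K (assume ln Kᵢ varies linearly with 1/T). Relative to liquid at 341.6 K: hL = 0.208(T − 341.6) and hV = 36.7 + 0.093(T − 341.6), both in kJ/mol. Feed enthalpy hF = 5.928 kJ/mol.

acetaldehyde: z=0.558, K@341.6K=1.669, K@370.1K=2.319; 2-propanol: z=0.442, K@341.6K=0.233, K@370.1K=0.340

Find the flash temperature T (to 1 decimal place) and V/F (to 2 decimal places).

Adiabatic flash: solve Rachford–Rice at each trial T, then check hF = ψ·hV(T) + (1−ψ)·hL(T).
  T = 341.6 K: K = (1.669, 0.233), RR gives ψ = 0.067, H_out = 2.452 kJ/mol
  T = 370.1 K: K = (2.319, 0.340), RR gives ψ = 0.510, H_out = 22.985 kJ/mol
  T = 355.9 K: K = (1.981, 0.284), RR gives ψ = 0.329, H_out = 14.499 kJ/mol
  T = 348.8 K: K = (1.823, 0.258), RR gives ψ = 0.215, H_out = 9.199 kJ/mol
  T = 345.2 K: K = (1.745, 0.245), RR gives ψ = 0.146, H_out = 6.048 kJ/mol
  T = 343.4 K: K = (1.707, 0.239), RR gives ψ = 0.108, H_out = 4.314 kJ/mol
Linear interpolation between T = 343.4 (H_out = 4.314) and T = 345.2 (H_out = 6.048) on hF = 5.928 gives T ≈ 345.1 K, at which ψ = 0.14.

T = 345.1 K, V/F = 0.14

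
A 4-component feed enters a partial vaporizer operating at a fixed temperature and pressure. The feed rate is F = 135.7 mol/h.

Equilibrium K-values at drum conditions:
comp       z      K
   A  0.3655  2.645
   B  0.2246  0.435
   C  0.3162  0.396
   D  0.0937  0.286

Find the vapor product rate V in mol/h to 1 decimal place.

Newton iteration, ψ⁰ = 0.5:
  ψ = 0.5000: g = -0.22462, g' = -0.7893 → ψ = 0.2154
  ψ = 0.2154: g = 0.00082, g' = -0.8513 → ψ = 0.2164
Converged at ψ = 0.2164.
Then V = ψ·F = 0.2164·135.7 = 29.4 mol/h and L = F − V = 106.3 mol/h.

V = 29.4 mol/h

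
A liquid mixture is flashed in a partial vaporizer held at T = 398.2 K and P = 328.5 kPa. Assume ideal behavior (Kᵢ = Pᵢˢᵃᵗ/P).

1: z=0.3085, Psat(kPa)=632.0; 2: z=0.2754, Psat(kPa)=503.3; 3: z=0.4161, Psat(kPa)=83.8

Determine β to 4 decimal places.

Raoult's law: Kᵢ = Pᵢˢᵃᵗ/P = Pᵢˢᵃᵗ/328.5.
  K_1 = 632.0/328.5 = 1.923896, K_2 = 503.3/328.5 = 1.532116, K_3 = 83.8/328.5 = 0.255099
Material balance + equilibrium reduce to Σ zᵢ(Kᵢ−1)/(1+β(Kᵢ−1)) = 0.
Check two-phase: ΣzᵢKᵢ = 1.1216 > 1 and Σzᵢ/Kᵢ = 1.9712 > 1, so g(0) = 0.1216 > 0 and g(1) = -0.9712 < 0.
Iterate (Newton) starting at β = 0.5:
  β = 0.5000: g = -0.18320, g' = -0.7581 → β = 0.2584
  β = 0.2584: g = -0.02488, g' = -0.5859 → β = 0.2159
  β = 0.2159: g = -0.00028, g' = -0.5736 → β = 0.2154
Converged at β = 0.2154.

β = 0.2154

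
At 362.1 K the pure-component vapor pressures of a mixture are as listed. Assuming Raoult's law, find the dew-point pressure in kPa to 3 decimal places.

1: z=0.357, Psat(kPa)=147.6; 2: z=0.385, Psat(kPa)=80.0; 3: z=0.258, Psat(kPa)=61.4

Pdew = 87.465 kPa

At the dew point ψ → 1, so Σzᵢ/Kᵢ = 1 with Kᵢ = Pᵢˢᵃᵗ/P ⇒ 1/P = Σzᵢ/Pᵢˢᵃᵗ.
1/P = 0.357/147.6 + 0.385/80.0 + 0.258/61.4 = 0.011433 ⇒ P = 87.465 kPa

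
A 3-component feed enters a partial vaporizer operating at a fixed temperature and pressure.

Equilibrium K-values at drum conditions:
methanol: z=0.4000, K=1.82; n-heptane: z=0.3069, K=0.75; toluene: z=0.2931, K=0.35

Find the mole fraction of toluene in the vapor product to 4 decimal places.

y_toluene = 0.1139

Material balance + equilibrium reduce to Σ zᵢ(Kᵢ−1)/(1+ψ(Kᵢ−1)) = 0.
g(0) = ΣzᵢKᵢ − 1 = 0.0608 and g(1) = 1 − Σzᵢ/Kᵢ = -0.4664, so a root lies in (0, 1).
Newton–Raphson from ψ = 0.5:
  ψ = 0.5000: g = -0.13731, g' = -0.4321 → ψ = 0.1823
  ψ = 0.1823: g = -0.01115, g' = -0.3840 → ψ = 0.1532
  ψ = 0.1532: g = 0.00002, g' = -0.3858 → ψ = 0.1533
Converged at ψ = 0.1533.
Compositions from xᵢ = zᵢ/(1+ψ(Kᵢ−1)), yᵢ = Kᵢxᵢ:
  methanol: x = 0.3553, y = 0.6467
  n-heptane: x = 0.3191, y = 0.2393
  toluene: x = 0.3255, y = 0.1139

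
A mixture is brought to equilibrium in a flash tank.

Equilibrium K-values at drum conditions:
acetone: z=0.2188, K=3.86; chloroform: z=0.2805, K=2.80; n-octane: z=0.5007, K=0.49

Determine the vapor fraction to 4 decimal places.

Let ψ = V/F and solve Σ zᵢ(Kᵢ−1)/(1+ψ(Kᵢ−1)) = 0.
Feasibility: ΣzᵢKᵢ = 1.8753, Σzᵢ/Kᵢ = 1.1787 — both > 1, two phases present.
Newton–Raphson from ψ = 0.65:
  ψ = 0.6500: g = 0.06956, g' = -0.7034 → ψ = 0.7489
  ψ = 0.7489: g = 0.00104, g' = -0.6871 → ψ = 0.7504
Converged at ψ = 0.7504.

ψ = 0.7504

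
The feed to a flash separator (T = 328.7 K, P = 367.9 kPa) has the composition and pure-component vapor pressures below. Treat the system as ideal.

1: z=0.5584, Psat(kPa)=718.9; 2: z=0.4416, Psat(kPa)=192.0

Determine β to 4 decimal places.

β = 0.7050

Raoult's law: Kᵢ = Pᵢˢᵃᵗ/P = Pᵢˢᵃᵗ/367.9.
  K_1 = 718.9/367.9 = 1.954064, K_2 = 192.0/367.9 = 0.521881
Let β = V/F and solve Σ zᵢ(Kᵢ−1)/(1+β(Kᵢ−1)) = 0.
Feasibility: ΣzᵢKᵢ = 1.3216, Σzᵢ/Kᵢ = 1.1319 — both > 1, two phases present.
Binary case is linear: z₁(K₁−1)(1+β(K₂−1)) + z₂(K₂−1)(1+β(K₁−1)) = 0
⇒ β = [z₁(K₁−1)+z₂(K₂−1)] / [−(K₁−1)(K₂−1)] = 0.32161/0.45616 = 0.7050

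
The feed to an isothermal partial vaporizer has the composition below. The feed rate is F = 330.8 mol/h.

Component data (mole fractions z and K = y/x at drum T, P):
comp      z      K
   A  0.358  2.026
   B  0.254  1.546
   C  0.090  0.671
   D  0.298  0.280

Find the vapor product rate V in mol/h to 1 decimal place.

Material balance + equilibrium reduce to Σ zᵢ(Kᵢ−1)/(1+β(Kᵢ−1)) = 0.
Check two-phase: ΣzᵢKᵢ = 1.262 > 1 and Σzᵢ/Kᵢ = 1.539 > 1, so g(0) = 0.262 > 0 and g(1) = -0.539 < 0.
Newton iteration, β⁰ = 0.42:
  β = 0.420: g = 0.0276, g' = -0.565 → β = 0.469
  β = 0.469: g = -0.0005, g' = -0.585 → β = 0.468
Converged at β = 0.468.
Then V = β·F = 0.4680·330.8 = 154.8 mol/h and L = F − V = 176.0 mol/h.

V = 154.8 mol/h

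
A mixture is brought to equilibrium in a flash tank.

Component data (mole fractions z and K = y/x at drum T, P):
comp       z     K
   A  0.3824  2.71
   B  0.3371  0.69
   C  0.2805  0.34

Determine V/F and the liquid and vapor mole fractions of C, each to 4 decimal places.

Rachford–Rice: g(V/F) = Σ zᵢ(Kᵢ−1)/(1+V/F(Kᵢ−1)) = 0.
Check two-phase: ΣzᵢKᵢ = 1.3643 > 1 and Σzᵢ/Kᵢ = 1.4547 > 1, so g(0) = 0.3643 > 0 and g(1) = -0.4547 < 0.
Iterate (Newton) starting at V/F = 0.58:
  V/F = 0.5800: g = -0.09906, g' = -0.6508 → V/F = 0.4278
  V/F = 0.4278: g = -0.00078, g' = -0.6533 → V/F = 0.4266
Converged at V/F = 0.4266.
Compositions from xᵢ = zᵢ/(1+V/F(Kᵢ−1)), yᵢ = Kᵢxᵢ:
  A: x = 0.2211, y = 0.5992
  B: x = 0.3885, y = 0.2680
  C: x = 0.3904, y = 0.1327

V/F = 0.4266, x_C = 0.3904, y_C = 0.1327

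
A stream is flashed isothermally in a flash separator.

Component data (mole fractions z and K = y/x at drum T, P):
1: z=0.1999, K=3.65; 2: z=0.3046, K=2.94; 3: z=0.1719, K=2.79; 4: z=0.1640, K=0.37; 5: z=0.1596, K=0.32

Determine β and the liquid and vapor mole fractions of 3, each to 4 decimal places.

β = 0.8753, x_3 = 0.0670, y_3 = 0.1868

Let β = V/F and solve Σ zᵢ(Kᵢ−1)/(1+β(Kᵢ−1)) = 0.
g(0) = ΣzᵢKᵢ − 1 = 1.2165 and g(1) = 1 − Σzᵢ/Kᵢ = -0.1620, so a root lies in (0, 1).
Newton–Raphson from β = 0.5:
  β = 0.5000: g = 0.37491, g' = -1.0166 → β = 0.8688
  β = 0.8688: g = 0.00743, g' = -1.1304 → β = 0.8754
  β = 0.8754: g = -0.00004, g' = -1.1425 → β = 0.8753
Converged at β = 0.8753.
Compositions from xᵢ = zᵢ/(1+β(Kᵢ−1)), yᵢ = Kᵢxᵢ:
  1: x = 0.0602, y = 0.2198
  2: x = 0.1129, y = 0.3319
  3: x = 0.0670, y = 0.1868
  4: x = 0.3656, y = 0.1353
  5: x = 0.3943, y = 0.1262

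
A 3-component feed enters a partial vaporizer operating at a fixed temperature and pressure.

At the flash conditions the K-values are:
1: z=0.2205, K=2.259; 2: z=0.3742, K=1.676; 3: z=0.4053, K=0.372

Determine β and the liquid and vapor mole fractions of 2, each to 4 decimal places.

β = 0.4794, x_2 = 0.2826, y_2 = 0.4737

Iterate (Newton) starting at β = 0.5:
  β = 0.5000: g = -0.01161, g' = -0.5668 → β = 0.4795
  β = 0.4795: g = -0.00006, g' = -0.5607 → β = 0.4794
Converged at β = 0.4794.
Compositions from xᵢ = zᵢ/(1+β(Kᵢ−1)), yᵢ = Kᵢxᵢ:
  1: x = 0.1375, y = 0.3106
  2: x = 0.2826, y = 0.4737
  3: x = 0.5799, y = 0.2157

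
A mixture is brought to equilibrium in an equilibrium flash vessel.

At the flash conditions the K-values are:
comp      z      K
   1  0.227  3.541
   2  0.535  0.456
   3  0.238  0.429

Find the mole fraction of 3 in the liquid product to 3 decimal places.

x_3 = 0.253

Material balance + equilibrium reduce to Σ zᵢ(Kᵢ−1)/(1+ψ(Kᵢ−1)) = 0.
Check two-phase: ΣzᵢKᵢ = 1.150 > 1 and Σzᵢ/Kᵢ = 1.792 > 1, so g(0) = 0.150 > 0 and g(1) = -0.792 < 0.
Newton–Raphson from ψ = 0.5:
  ψ = 0.500: g = -0.3359, g' = -0.735 → ψ = 0.043
  ψ = 0.043: g = 0.0827, g' = -1.439 → ψ = 0.100
  ψ = 0.100: g = 0.0075, g' = -1.195 → ψ = 0.107
Converged at ψ = 0.107.
Compositions from xᵢ = zᵢ/(1+ψ(Kᵢ−1)), yᵢ = Kᵢxᵢ:
  1: x = 0.179, y = 0.632
  2: x = 0.568, y = 0.259
  3: x = 0.253, y = 0.109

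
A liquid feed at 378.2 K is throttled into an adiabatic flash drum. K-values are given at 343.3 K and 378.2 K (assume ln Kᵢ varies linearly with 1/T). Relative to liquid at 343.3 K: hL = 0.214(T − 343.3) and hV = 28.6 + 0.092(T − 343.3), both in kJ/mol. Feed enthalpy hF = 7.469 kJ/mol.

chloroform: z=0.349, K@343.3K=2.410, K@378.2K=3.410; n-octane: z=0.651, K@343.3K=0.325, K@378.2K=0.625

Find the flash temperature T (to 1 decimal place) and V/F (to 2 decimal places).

T = 353.4 K, V/F = 0.19

Adiabatic flash: solve Rachford–Rice at each trial T, then check hF = ψ·hV(T) + (1−ψ)·hL(T).
  T = 343.3 K: K = (2.410, 0.325), RR gives ψ = 0.055, H_out = 1.583 kJ/mol
  T = 378.2 K: K = (3.410, 0.625), RR gives ψ = 0.661, H_out = 23.548 kJ/mol
  T = 360.8 K: K = (2.892, 0.458), RR gives ψ = 0.300, H_out = 11.691 kJ/mol
  T = 352.1 K: K = (2.648, 0.388), RR gives ψ = 0.175, H_out = 6.703 kJ/mol
  T = 356.5 K: K = (2.770, 0.423), RR gives ψ = 0.237, H_out = 9.210 kJ/mol
  T = 354.3 K: K = (2.709, 0.405), RR gives ψ = 0.206, H_out = 7.956 kJ/mol
Linear interpolation between T = 352.1 (H_out = 6.703) and T = 354.3 (H_out = 7.956) on hF = 7.469 gives T ≈ 353.4 K, at which ψ = 0.19.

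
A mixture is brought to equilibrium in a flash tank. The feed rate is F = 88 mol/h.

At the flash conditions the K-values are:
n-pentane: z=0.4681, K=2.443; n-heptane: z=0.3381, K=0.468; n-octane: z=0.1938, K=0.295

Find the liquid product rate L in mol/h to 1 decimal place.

Rachford–Rice: g(ψ) = Σ zᵢ(Kᵢ−1)/(1+ψ(Kᵢ−1)) = 0.
Check two-phase: ΣzᵢKᵢ = 1.3590 > 1 and Σzᵢ/Kᵢ = 1.5710 > 1, so g(0) = 0.3590 > 0 and g(1) = -0.5710 < 0.
Newton iteration, ψ⁰ = 0.48:
  ψ = 0.4800: g = -0.04900, g' = -0.7328 → ψ = 0.4131
  ψ = 0.4131: g = -0.00013, g' = -0.7315 → ψ = 0.4130
Converged at ψ = 0.4130.
Then V = ψ·F = 0.4130·88 = 36.3 mol/h and L = F − V = 51.7 mol/h.

L = 51.7 mol/h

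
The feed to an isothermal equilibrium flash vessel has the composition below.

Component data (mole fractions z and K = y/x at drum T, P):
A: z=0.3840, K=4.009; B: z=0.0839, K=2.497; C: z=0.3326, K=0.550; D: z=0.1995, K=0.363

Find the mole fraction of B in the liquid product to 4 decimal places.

Newton iteration, V/F⁰ = 0.48:
  V/F = 0.4800: g = 0.17184, g' = -0.9231 → V/F = 0.6662
  V/F = 0.6662: g = 0.01297, g' = -0.8139 → V/F = 0.6821
Converged at V/F = 0.6821.
Compositions from xᵢ = zᵢ/(1+V/F(Kᵢ−1)), yᵢ = Kᵢxᵢ:
  A: x = 0.1258, y = 0.5043
  B: x = 0.0415, y = 0.1037
  C: x = 0.4799, y = 0.2639
  D: x = 0.3528, y = 0.1281

x_B = 0.0415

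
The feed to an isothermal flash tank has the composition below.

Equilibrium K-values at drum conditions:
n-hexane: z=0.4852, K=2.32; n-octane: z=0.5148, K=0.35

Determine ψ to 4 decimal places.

ψ = 0.3565

Newton–Raphson from ψ = 0.5:
  ψ = 0.5000: g = -0.10991, g' = -0.7842 → ψ = 0.3598
  ψ = 0.3598: g = -0.00256, g' = -0.7592 → ψ = 0.3565
Converged at ψ = 0.3565.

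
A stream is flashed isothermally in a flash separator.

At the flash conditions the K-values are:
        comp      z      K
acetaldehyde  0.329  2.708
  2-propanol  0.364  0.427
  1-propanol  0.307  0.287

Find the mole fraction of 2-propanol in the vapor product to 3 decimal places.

y_2-propanol = 0.167

Newton–Raphson from V/F = 0.53:
  V/F = 0.530: g = -0.3565, g' = -0.914 → V/F = 0.140
  V/F = 0.140: g = -0.0165, g' = -0.959 → V/F = 0.123
Converged at V/F = 0.123.
Compositions from xᵢ = zᵢ/(1+V/F(Kᵢ−1)), yᵢ = Kᵢxᵢ:
  acetaldehyde: x = 0.272, y = 0.736
  2-propanol: x = 0.392, y = 0.167
  1-propanol: x = 0.337, y = 0.097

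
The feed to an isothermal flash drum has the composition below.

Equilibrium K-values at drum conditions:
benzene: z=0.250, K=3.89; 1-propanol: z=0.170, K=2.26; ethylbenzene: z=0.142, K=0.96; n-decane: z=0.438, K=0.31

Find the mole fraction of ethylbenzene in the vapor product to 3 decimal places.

y_ethylbenzene = 0.139

Material balance + equilibrium reduce to Σ zᵢ(Kᵢ−1)/(1+ψ(Kᵢ−1)) = 0.
Check two-phase: ΣzᵢKᵢ = 1.629 > 1 and Σzᵢ/Kᵢ = 1.700 > 1, so g(0) = 0.629 > 0 and g(1) = -0.700 < 0.
Newton iteration, ψ⁰ = 0.5:
  ψ = 0.500: g = -0.0403, g' = -0.937 → ψ = 0.457
Converged at ψ = 0.457.
Compositions from xᵢ = zᵢ/(1+ψ(Kᵢ−1)), yᵢ = Kᵢxᵢ:
  benzene: x = 0.108, y = 0.419
  1-propanol: x = 0.108, y = 0.244
  ethylbenzene: x = 0.145, y = 0.139
  n-decane: x = 0.640, y = 0.198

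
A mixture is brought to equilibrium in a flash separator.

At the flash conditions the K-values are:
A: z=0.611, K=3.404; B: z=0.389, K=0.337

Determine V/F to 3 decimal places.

Rachford–Rice: g(V/F) = Σ zᵢ(Kᵢ−1)/(1+V/F(Kᵢ−1)) = 0.
Check two-phase: ΣzᵢKᵢ = 2.211 > 1 and Σzᵢ/Kᵢ = 1.334 > 1, so g(0) = 1.211 > 0 and g(1) = -0.334 < 0.
Binary case is linear: z₁(K₁−1)(1+V/F(K₂−1)) + z₂(K₂−1)(1+V/F(K₁−1)) = 0
⇒ V/F = [z₁(K₁−1)+z₂(K₂−1)] / [−(K₁−1)(K₂−1)] = 1.2109/1.5939 = 0.760

V/F = 0.760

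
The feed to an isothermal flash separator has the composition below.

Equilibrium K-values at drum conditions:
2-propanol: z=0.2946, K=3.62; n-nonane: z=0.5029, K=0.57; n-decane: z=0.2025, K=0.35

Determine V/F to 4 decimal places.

V/F = 0.3234

Material balance + equilibrium reduce to Σ zᵢ(Kᵢ−1)/(1+V/F(Kᵢ−1)) = 0.
g(0) = ΣzᵢKᵢ − 1 = 0.4240 and g(1) = 1 − Σzᵢ/Kᵢ = -0.5422, so a root lies in (0, 1).
Iterate (Newton) starting at V/F = 0.5:
  V/F = 0.5000: g = -0.13634, g' = -0.7177 → V/F = 0.3100
  V/F = 0.3100: g = 0.01156, g' = -0.8737 → V/F = 0.3232
  V/F = 0.3232: g = 0.00012, g' = -0.8554 → V/F = 0.3234
Converged at V/F = 0.3234.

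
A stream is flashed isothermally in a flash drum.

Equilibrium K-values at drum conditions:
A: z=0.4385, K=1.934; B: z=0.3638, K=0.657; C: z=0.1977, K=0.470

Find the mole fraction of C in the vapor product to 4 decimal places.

y_C = 0.1228

Rachford–Rice: g(β) = Σ zᵢ(Kᵢ−1)/(1+β(Kᵢ−1)) = 0.
Check two-phase: ΣzᵢKᵢ = 1.1800 > 1 and Σzᵢ/Kᵢ = 1.2011 > 1, so g(0) = 0.1800 > 0 and g(1) = -0.2011 < 0.
Iterate (Newton) starting at β = 0.59:
  β = 0.5900: g = -0.04484, g' = -0.3438 → β = 0.4596
  β = 0.4596: g = -0.00010, g' = -0.3446 → β = 0.4593
Converged at β = 0.4593.
Compositions from xᵢ = zᵢ/(1+β(Kᵢ−1)), yᵢ = Kᵢxᵢ:
  A: x = 0.3069, y = 0.5935
  B: x = 0.4318, y = 0.2837
  C: x = 0.2613, y = 0.1228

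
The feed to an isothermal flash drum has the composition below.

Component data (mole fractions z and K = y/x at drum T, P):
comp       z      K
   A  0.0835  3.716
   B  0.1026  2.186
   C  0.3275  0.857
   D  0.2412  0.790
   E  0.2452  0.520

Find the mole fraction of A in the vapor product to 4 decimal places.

Rachford–Rice: g(ψ) = Σ zᵢ(Kᵢ−1)/(1+ψ(Kᵢ−1)) = 0.
g(0) = ΣzᵢKᵢ − 1 = 0.1333 and g(1) = 1 − Σzᵢ/Kᵢ = -0.2284, so a root lies in (0, 1).
Newton–Raphson from ψ = 0.5:
  ψ = 0.5000: g = -0.08933, g' = -0.2865 → ψ = 0.1882
  ψ = 0.1882: g = 0.01931, g' = -0.4531 → ψ = 0.2308
  ψ = 0.2308: g = 0.00091, g' = -0.4120 → ψ = 0.2330
Converged at ψ = 0.2330.
Compositions from xᵢ = zᵢ/(1+ψ(Kᵢ−1)), yᵢ = Kᵢxᵢ:
  A: x = 0.0511, y = 0.1900
  B: x = 0.0804, y = 0.1757
  C: x = 0.3388, y = 0.2903
  D: x = 0.2536, y = 0.2004
  E: x = 0.2761, y = 0.1436

y_A = 0.1900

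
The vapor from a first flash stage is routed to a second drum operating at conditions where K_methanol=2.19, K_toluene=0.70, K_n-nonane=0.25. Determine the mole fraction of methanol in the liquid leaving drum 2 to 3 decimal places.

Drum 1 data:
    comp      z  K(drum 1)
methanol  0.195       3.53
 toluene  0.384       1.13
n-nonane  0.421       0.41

Drum 1:
Rachford–Rice: g(ψ₁) = Σ zᵢ(Kᵢ−1)/(1+ψ₁(Kᵢ−1)) = 0.
Feasibility: ΣzᵢKᵢ = 1.295, Σzᵢ/Kᵢ = 1.422 — both > 1, two phases present.
Newton–Raphson from ψ₁ = 0.5:
  ψ₁ = 0.500: g = -0.0876, g' = -0.544 → ψ₁ = 0.339
  ψ₁ = 0.339: g = 0.0030, g' = -0.597 → ψ₁ = 0.344
Converged at ψ₁ = 0.344.
Drum-1 compositions:
  methanol: x = 0.104, y = 0.368
  toluene: x = 0.368, y = 0.415
  n-nonane: x = 0.528, y = 0.217
Drum-2 feed = drum-1 vapor: z₂ = (0.3681, 0.4154, 0.2165).
Drum 2:
Material balance + equilibrium reduce to Σ zᵢ(Kᵢ−1)/(1+ψ₂(Kᵢ−1)) = 0.
Check two-phase: ΣzᵢKᵢ = 1.151 > 1 and Σzᵢ/Kᵢ = 1.628 > 1, so g(0) = 0.151 > 0 and g(1) = -0.628 < 0.
Newton iteration, ψ₂⁰ = 0.5:
  ψ₂ = 0.500: g = -0.1318, g' = -0.568 → ψ₂ = 0.268
  ψ₂ = 0.268: g = -0.0067, g' = -0.535 → ψ₂ = 0.256
Converged at ψ₂ = 0.256.
  methanol: x = 0.282, y = 0.618
  toluene: x = 0.450, y = 0.315
  n-nonane: x = 0.268, y = 0.067

x_methanol (drum 2) = 0.282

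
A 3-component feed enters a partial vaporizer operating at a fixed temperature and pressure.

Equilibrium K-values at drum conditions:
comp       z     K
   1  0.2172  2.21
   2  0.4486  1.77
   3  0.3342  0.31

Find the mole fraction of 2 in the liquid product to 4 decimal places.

Rachford–Rice: g(ψ) = Σ zᵢ(Kᵢ−1)/(1+ψ(Kᵢ−1)) = 0.
Check two-phase: ΣzᵢKᵢ = 1.3776 > 1 and Σzᵢ/Kᵢ = 1.4298 > 1, so g(0) = 0.3776 > 0 and g(1) = -0.4298 < 0.
Newton–Raphson from ψ = 0.5:
  ψ = 0.5000: g = 0.06109, g' = -0.6330 → ψ = 0.5965
  ψ = 0.5965: g = -0.00256, g' = -0.6917 → ψ = 0.5928
Converged at ψ = 0.5928.
Compositions from xᵢ = zᵢ/(1+ψ(Kᵢ−1)), yᵢ = Kᵢxᵢ:
  1: x = 0.1265, y = 0.2795
  2: x = 0.3080, y = 0.5452
  3: x = 0.5655, y = 0.1753

x_2 = 0.3080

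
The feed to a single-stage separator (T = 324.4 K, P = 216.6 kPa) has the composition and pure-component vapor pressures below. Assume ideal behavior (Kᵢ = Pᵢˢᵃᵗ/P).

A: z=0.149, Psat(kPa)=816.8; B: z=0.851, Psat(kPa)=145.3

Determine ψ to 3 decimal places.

ψ = 0.146

Raoult's law: Kᵢ = Pᵢˢᵃᵗ/P = Pᵢˢᵃᵗ/216.6.
  K_A = 816.8/216.6 = 3.77101, K_B = 145.3/216.6 = 0.67082
Binary case is linear: z₁(K₁−1)(1+ψ(K₂−1)) + z₂(K₂−1)(1+ψ(K₁−1)) = 0
⇒ ψ = [z₁(K₁−1)+z₂(K₂−1)] / [−(K₁−1)(K₂−1)] = 0.1327/0.9122 = 0.146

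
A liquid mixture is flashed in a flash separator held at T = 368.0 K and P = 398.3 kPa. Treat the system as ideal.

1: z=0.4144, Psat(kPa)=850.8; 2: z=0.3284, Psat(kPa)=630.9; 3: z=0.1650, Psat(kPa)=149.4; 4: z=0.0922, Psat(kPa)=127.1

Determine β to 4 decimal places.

β = 0.8482

Raoult's law: Kᵢ = Pᵢˢᵃᵗ/P = Pᵢˢᵃᵗ/398.3.
  K_1 = 850.8/398.3 = 2.136078, K_2 = 630.9/398.3 = 1.583982, K_3 = 149.4/398.3 = 0.375094, K_4 = 127.1/398.3 = 0.319106
Newton iteration, β⁰ = 0.66:
  β = 0.6600: g = 0.11798, g' = -0.5607 → β = 0.8704
  β = 0.8704: g = -0.01634, g' = -0.7518 → β = 0.8487
  β = 0.8487: g = -0.00034, g' = -0.7207 → β = 0.8482
Converged at β = 0.8482.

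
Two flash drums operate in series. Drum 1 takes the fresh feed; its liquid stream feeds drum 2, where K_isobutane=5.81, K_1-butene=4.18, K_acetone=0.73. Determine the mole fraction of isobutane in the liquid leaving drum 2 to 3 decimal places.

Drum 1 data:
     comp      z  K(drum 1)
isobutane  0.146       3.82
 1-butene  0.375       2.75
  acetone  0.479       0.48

Drum 1:
Let ψ₁ = V/F and solve Σ zᵢ(Kᵢ−1)/(1+ψ₁(Kᵢ−1)) = 0.
Feasibility: ΣzᵢKᵢ = 1.819, Σzᵢ/Kᵢ = 1.173 — both > 1, two phases present.
Iterate (Newton) starting at ψ₁ = 0.42:
  ψ₁ = 0.420: g = 0.2480, g' = -0.837 → ψ₁ = 0.716
  ψ₁ = 0.716: g = 0.0305, g' = -0.682 → ψ₁ = 0.761
Converged at ψ₁ = 0.761.
Drum-1 compositions:
  isobutane: x = 0.046, y = 0.177
  1-butene: x = 0.161, y = 0.442
  acetone: x = 0.793, y = 0.381
Drum-2 feed = drum-1 liquid: z₂ = (0.0464, 0.1608, 0.7928).
Drum 2:
Material balance + equilibrium reduce to Σ zᵢ(Kᵢ−1)/(1+ψ₂(Kᵢ−1)) = 0.
g(0) = ΣzᵢKᵢ − 1 = 0.520 and g(1) = 1 − Σzᵢ/Kᵢ = -0.132, so a root lies in (0, 1).
Newton iteration, ψ₂⁰ = 0.5:
  ψ₂ = 0.500: g = 0.0155, g' = -0.412 → ψ₂ = 0.538
  ψ₂ = 0.538: g = 0.0005, g' = -0.384 → ψ₂ = 0.539
Converged at ψ₂ = 0.539.
  isobutane: x = 0.013, y = 0.075
  1-butene: x = 0.059, y = 0.248
  acetone: x = 0.928, y = 0.677

x_isobutane (drum 2) = 0.013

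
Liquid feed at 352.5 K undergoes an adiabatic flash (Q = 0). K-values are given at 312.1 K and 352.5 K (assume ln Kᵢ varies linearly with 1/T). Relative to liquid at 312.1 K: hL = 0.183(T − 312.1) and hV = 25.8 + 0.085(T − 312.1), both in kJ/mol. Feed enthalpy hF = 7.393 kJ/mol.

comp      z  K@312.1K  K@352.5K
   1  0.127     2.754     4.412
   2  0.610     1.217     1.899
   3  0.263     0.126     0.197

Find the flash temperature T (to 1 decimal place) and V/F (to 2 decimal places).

T = 314.5 K, V/F = 0.27

Adiabatic flash: solve Rachford–Rice at each trial T, then check hF = ψ·hV(T) + (1−ψ)·hL(T).
  T = 312.1 K: K = (2.754, 1.217, 0.126), RR gives ψ = 0.225, H_out = 5.795 kJ/mol
  T = 352.5 K: K = (4.412, 1.899, 0.197), RR gives ψ = 0.685, H_out = 22.352 kJ/mol
  T = 332.3 K: K = (3.536, 1.541, 0.160), RR gives ψ = 0.525, H_out = 16.193 kJ/mol
  T = 322.2 K: K = (3.133, 1.374, 0.142), RR gives ψ = 0.402, H_out = 11.828 kJ/mol
  T = 317.1 K: K = (2.938, 1.294, 0.134), RR gives ψ = 0.321, H_out = 9.043 kJ/mol
  T = 314.6 K: K = (2.845, 1.255, 0.130), RR gives ψ = 0.275, H_out = 7.490 kJ/mol
  T = 313.4 K: K = (2.801, 1.237, 0.128), RR gives ψ = 0.252, H_out = 6.695 kJ/mol
Linear interpolation between T = 313.4 (H_out = 6.695) and T = 314.6 (H_out = 7.490) on hF = 7.393 gives T ≈ 314.5 K, at which ψ = 0.27.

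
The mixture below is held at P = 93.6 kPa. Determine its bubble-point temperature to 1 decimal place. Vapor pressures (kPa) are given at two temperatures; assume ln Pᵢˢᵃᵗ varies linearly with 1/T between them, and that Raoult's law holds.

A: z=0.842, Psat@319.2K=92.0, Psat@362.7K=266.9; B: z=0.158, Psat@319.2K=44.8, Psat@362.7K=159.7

T = 322.8 K

Bubble-point temperature: ΣzᵢPᵢˢᵃᵗ(T) = P. Interpolate ln Pᵢˢᵃᵗ = aᵢ + bᵢ/T.
  T = 319.2 K: ΣzᵢPᵢˢᵃᵗ = 84.54 kPa
  T = 362.7 K: ΣzᵢPᵢˢᵃᵗ = 249.96 kPa
  T = 340.9 K: ΣzᵢPᵢˢᵃᵗ = 150.23 kPa
  T = 330.0 K: ΣzᵢPᵢˢᵃᵗ = 113.60 kPa
  T = 324.6 K: ΣzᵢPᵢˢᵃᵗ = 98.24 kPa
  T = 321.9 K: ΣzᵢPᵢˢᵃᵗ = 91.19 kPa
Interpolating between 321.9 K and 324.6 K gives T ≈ 322.8 K.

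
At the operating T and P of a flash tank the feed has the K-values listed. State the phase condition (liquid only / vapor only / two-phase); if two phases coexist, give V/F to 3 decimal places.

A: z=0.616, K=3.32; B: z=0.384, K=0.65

vapor only

ΣzᵢKᵢ = 2.295; Σzᵢ/Kᵢ = 0.776.
Since Σzᵢ/Kᵢ < 1 the mixture is above its dew point — single vapor phase.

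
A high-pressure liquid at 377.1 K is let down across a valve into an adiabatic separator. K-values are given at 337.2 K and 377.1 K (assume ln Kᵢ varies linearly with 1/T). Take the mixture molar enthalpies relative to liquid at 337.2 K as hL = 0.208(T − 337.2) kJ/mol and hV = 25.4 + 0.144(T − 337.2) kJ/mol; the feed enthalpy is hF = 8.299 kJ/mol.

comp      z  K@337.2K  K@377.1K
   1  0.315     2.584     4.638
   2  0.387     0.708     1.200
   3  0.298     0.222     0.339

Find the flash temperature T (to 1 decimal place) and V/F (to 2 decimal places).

T = 343.2 K, V/F = 0.28

Adiabatic flash: solve Rachford–Rice at each trial T, then check hF = ψ·hV(T) + (1−ψ)·hL(T).
  T = 337.2 K: K = (2.584, 0.708, 0.222), RR gives ψ = 0.179, H_out = 4.552 kJ/mol
  T = 377.1 K: K = (4.638, 1.200, 0.339), RR gives ψ = 0.730, H_out = 24.987 kJ/mol
  T = 357.1 K: K = (3.516, 0.935, 0.277), RR gives ψ = 0.484, H_out = 15.823 kJ/mol
  T = 347.1 K: K = (3.025, 0.816, 0.249), RR gives ψ = 0.342, H_out = 10.522 kJ/mol
  T = 342.1 K: K = (2.797, 0.760, 0.235), RR gives ψ = 0.263, H_out = 7.620 kJ/mol
  T = 344.6 K: K = (2.910, 0.788, 0.242), RR gives ψ = 0.303, H_out = 9.096 kJ/mol
  T = 343.4 K: K = (2.855, 0.775, 0.239), RR gives ψ = 0.284, H_out = 8.394 kJ/mol
Linear interpolation between T = 342.1 (H_out = 7.620) and T = 343.4 (H_out = 8.394) on hF = 8.299 gives T ≈ 343.2 K, at which ψ = 0.28.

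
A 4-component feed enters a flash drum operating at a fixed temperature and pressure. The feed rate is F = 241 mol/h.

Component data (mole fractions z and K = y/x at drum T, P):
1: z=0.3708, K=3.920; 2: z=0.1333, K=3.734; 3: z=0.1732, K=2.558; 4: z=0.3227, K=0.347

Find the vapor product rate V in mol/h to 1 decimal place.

V = 217.9 mol/h

Newton iteration, ψ⁰ = 0.5:
  ψ = 0.5000: g = 0.43291, g' = -1.1365 → ψ = 0.8809
  ψ = 0.8809: g = 0.02765, g' = -1.1709 → ψ = 0.9045
  ψ = 0.9045: g = -0.00050, g' = -1.2147 → ψ = 0.9041
Converged at ψ = 0.9041.
Then V = ψ·F = 0.9041·241 = 217.9 mol/h and L = F − V = 23.1 mol/h.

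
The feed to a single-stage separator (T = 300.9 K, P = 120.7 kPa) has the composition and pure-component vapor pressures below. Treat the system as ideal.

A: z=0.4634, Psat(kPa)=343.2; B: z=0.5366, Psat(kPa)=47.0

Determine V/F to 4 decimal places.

Raoult's law: Kᵢ = Pᵢˢᵃᵗ/P = Pᵢˢᵃᵗ/120.7.
  K_A = 343.2/120.7 = 2.843413, K_B = 47.0/120.7 = 0.389395
Rachford–Rice: g(V/F) = Σ zᵢ(Kᵢ−1)/(1+V/F(Kᵢ−1)) = 0.
Check two-phase: ΣzᵢKᵢ = 1.5266 > 1 and Σzᵢ/Kᵢ = 1.5410 > 1, so g(0) = 0.5266 > 0 and g(1) = -0.5410 < 0.
Newton iteration, V/F⁰ = 0.5:
  V/F = 0.5000: g = -0.02712, g' = -0.8410 → V/F = 0.4677
  V/F = 0.4677: g = 0.00007, g' = -0.8461 → V/F = 0.4678
Converged at V/F = 0.4678.

V/F = 0.4678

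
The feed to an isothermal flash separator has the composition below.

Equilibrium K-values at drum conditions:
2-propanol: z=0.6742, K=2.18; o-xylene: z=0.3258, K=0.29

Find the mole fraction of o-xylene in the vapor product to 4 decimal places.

y_o-xylene = 0.1811

Iterate (Newton) starting at ψ = 0.49:
  ψ = 0.4900: g = 0.14936, g' = -0.7631 → ψ = 0.6857
  ψ = 0.6857: g = -0.01105, g' = -0.9106 → ψ = 0.6736
  ψ = 0.6736: g = -0.00010, g' = -0.8947 → ψ = 0.6735
Converged at ψ = 0.6735.
Compositions from xᵢ = zᵢ/(1+ψ(Kᵢ−1)), yᵢ = Kᵢxᵢ:
  2-propanol: x = 0.3757, y = 0.8189
  o-xylene: x = 0.6243, y = 0.1811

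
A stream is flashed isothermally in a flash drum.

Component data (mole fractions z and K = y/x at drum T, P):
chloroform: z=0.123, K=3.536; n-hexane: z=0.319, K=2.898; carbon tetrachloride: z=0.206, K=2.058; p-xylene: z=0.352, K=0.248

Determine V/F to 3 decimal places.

V/F = 0.650

Material balance + equilibrium reduce to Σ zᵢ(Kᵢ−1)/(1+V/F(Kᵢ−1)) = 0.
Check two-phase: ΣzᵢKᵢ = 1.871 > 1 and Σzᵢ/Kᵢ = 1.664 > 1, so g(0) = 0.871 > 0 and g(1) = -0.664 < 0.
Newton iteration, V/F⁰ = 0.54:
  V/F = 0.540: g = 0.1237, g' = -1.079 → V/F = 0.655
  V/F = 0.655: g = -0.0053, g' = -1.193 → V/F = 0.650
Converged at V/F = 0.650.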